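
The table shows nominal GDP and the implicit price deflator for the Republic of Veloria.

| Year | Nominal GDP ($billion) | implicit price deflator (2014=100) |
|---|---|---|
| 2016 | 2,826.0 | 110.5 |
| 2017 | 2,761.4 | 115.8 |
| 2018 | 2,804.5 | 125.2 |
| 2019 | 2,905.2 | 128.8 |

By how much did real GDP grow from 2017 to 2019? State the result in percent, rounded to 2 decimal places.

-5.41%

Real GDP 2017 = 2761.4/1.158 = 2384.63.
Real GDP 2019 = 2905.2/1.288 = 2255.59.
Change = 2255.59/2384.63 − 1 = -0.0541.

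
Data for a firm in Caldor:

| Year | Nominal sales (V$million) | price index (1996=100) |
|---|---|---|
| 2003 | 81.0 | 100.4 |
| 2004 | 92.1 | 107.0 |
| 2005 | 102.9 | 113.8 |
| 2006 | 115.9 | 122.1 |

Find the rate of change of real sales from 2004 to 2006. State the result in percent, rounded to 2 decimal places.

Real sales 2004 = 92.1/1.070 = 86.07.
Real sales 2006 = 115.9/1.221 = 94.92.
Change = 94.92/86.07 − 1 = 0.1028.

10.28%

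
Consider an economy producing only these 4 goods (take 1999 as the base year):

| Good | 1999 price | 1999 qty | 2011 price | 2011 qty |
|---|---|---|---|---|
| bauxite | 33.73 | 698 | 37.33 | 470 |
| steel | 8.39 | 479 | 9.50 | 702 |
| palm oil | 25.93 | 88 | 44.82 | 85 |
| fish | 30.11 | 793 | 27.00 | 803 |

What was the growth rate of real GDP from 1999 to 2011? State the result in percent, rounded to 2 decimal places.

-10.42%

Real GDP 1999 = Nominal GDP 1999 = 33.73·698 + 8.39·479 + 25.93·88 + 30.11·793 = 53721.42.
Real GDP 2011 (at 1999 prices) = 33.73·470 + 8.39·702 + 25.93·85 + 30.11·803 = 48125.26.
Real growth = 48125.26/53721.42 − 1 = -0.1042.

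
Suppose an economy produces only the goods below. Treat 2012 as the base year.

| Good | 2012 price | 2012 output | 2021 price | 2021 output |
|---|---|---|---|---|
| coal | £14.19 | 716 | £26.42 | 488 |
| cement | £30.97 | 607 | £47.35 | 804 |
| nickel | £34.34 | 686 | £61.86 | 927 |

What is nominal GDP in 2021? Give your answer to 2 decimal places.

Nominal GDP 2021 = Σ (p_2021 × q_2021) = 26.42·488 + 47.35·804 + 61.86·927 = 108306.58.

£108306.58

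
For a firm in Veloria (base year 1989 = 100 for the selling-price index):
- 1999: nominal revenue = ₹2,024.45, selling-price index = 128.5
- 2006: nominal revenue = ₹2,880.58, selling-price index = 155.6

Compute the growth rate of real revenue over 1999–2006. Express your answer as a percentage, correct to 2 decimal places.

Real revenue 1999 = 2024.45 / 1.285 = 1575.45.
Real revenue 2006 = 2880.58 / 1.556 = 1851.27.
Real growth = 1851.27 / 1575.45 − 1 = 0.1751.

17.51%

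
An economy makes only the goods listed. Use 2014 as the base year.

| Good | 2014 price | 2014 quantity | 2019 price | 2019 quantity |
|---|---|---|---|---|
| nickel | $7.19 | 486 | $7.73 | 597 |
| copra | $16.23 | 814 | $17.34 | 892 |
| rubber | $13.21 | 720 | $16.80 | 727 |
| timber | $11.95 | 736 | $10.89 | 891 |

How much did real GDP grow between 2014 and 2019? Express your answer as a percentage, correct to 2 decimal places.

Real GDP 2014 = Nominal GDP 2014 = 7.19·486 + 16.23·814 + 13.21·720 + 11.95·736 = 35011.96.
Real GDP 2019 (at 2014 prices) = 7.19·597 + 16.23·892 + 13.21·727 + 11.95·891 = 39020.71.
Real growth = 39020.71/35011.96 − 1 = 0.1145.

11.45%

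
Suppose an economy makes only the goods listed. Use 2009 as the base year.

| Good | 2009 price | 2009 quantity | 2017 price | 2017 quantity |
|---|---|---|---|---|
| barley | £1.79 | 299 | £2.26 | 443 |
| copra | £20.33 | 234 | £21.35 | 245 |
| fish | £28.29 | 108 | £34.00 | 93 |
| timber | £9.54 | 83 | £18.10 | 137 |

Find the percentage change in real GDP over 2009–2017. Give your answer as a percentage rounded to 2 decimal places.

6.26%

Real GDP 2009 = Nominal GDP 2009 = 1.79·299 + 20.33·234 + 28.29·108 + 9.54·83 = 9139.57.
Real GDP 2017 (at 2009 prices) = 1.79·443 + 20.33·245 + 28.29·93 + 9.54·137 = 9711.77.
Real growth = 9711.77/9139.57 − 1 = 0.0626.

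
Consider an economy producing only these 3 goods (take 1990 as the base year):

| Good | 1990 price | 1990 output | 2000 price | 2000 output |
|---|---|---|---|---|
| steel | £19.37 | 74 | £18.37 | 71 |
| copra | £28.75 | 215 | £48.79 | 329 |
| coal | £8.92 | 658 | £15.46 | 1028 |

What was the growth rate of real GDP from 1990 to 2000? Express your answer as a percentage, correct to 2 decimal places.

48.35%

Real GDP 1990 = Nominal GDP 1990 = 19.37·74 + 28.75·215 + 8.92·658 = 13483.99.
Real GDP 2000 (at 1990 prices) = 19.37·71 + 28.75·329 + 8.92·1028 = 20003.78.
Real growth = 20003.78/13483.99 − 1 = 0.4835.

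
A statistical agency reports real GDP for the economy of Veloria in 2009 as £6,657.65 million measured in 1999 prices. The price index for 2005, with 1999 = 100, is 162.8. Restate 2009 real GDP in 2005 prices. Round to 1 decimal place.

£10,838.7 million

Real GDP in 2005 prices = Real GDP in 1999 prices × (P_2005/P_1999) = 6657.65 × 1.628 = 10838.65.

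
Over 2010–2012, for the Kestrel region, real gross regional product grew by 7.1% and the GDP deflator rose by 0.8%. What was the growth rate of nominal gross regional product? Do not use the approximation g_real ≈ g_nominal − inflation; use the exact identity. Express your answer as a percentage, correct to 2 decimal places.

7.96%

(1 + g_nom) = (1 + g_real)(1 + π) = 1.0710 × 1.0080 = 1.07957.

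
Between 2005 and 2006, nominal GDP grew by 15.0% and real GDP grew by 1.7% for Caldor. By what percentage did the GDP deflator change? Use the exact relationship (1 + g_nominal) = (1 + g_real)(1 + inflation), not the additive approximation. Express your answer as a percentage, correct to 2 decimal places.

13.08%

(1 + g_nom) = (1 + g_real)(1 + π), so π = 1.1500 / 1.0170 − 1 = 0.13078.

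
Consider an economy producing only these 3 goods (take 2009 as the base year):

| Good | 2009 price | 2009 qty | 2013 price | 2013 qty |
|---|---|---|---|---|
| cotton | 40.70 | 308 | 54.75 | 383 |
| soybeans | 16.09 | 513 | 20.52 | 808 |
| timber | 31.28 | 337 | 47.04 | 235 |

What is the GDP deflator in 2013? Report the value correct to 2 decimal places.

135.24

Nominal GDP 2013 = 54.75·383 + 20.52·808 + 47.04·235 = 48603.81.
Real GDP 2013 (at 2009 prices) = 40.70·383 + 16.09·808 + 31.28·235 = 35939.62.
Deflator = Nominal/Real × 100 = 48603.81/35939.62 × 100 = 135.237.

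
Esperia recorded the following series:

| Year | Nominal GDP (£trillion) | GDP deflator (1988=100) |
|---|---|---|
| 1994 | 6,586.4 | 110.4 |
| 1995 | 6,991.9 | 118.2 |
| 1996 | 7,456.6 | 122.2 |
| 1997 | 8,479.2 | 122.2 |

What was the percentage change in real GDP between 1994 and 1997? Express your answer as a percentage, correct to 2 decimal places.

Real GDP 1994 = 6586.4/1.104 = 5965.94.
Real GDP 1997 = 8479.2/1.222 = 6938.79.
Change = 6938.79/5965.94 − 1 = 0.1631.

16.31%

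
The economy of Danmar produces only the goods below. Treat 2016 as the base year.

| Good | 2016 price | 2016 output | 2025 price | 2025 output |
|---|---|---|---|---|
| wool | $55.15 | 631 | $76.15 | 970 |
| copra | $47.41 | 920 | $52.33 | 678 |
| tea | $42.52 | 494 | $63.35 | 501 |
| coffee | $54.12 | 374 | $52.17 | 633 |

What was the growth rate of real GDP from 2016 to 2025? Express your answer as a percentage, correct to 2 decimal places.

18.00%

Real GDP 2016 = Nominal GDP 2016 = 55.15·631 + 47.41·920 + 42.52·494 + 54.12·374 = 119662.61.
Real GDP 2025 (at 2016 prices) = 55.15·970 + 47.41·678 + 42.52·501 + 54.12·633 = 141199.96.
Real growth = 141199.96/119662.61 − 1 = 0.1800.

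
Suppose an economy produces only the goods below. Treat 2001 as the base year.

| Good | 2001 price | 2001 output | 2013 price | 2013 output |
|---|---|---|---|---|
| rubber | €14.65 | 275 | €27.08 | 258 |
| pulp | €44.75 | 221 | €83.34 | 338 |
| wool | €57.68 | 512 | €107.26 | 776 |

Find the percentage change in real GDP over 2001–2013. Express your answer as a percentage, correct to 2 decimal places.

46.52%

Real GDP 2001 = Nominal GDP 2001 = 14.65·275 + 44.75·221 + 57.68·512 = 43450.66.
Real GDP 2013 (at 2001 prices) = 14.65·258 + 44.75·338 + 57.68·776 = 63664.88.
Real growth = 63664.88/43450.66 − 1 = 0.4652.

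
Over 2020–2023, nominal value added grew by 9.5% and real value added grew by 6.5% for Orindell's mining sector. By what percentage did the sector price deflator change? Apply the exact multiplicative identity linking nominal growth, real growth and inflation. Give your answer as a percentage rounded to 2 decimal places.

(1 + g_nom) = (1 + g_real)(1 + π), so π = 1.0950 / 1.0650 − 1 = 0.02817.

2.82%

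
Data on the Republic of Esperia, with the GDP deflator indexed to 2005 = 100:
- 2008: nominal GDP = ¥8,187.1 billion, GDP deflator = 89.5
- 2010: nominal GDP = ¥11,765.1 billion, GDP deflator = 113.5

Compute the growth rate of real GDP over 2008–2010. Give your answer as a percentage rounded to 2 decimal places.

13.32%

Real GDP 2008 = 8187.1 / 0.895 = 9147.60.
Real GDP 2010 = 11765.1 / 1.135 = 10365.73.
Real growth = 10365.73 / 9147.60 − 1 = 0.1332.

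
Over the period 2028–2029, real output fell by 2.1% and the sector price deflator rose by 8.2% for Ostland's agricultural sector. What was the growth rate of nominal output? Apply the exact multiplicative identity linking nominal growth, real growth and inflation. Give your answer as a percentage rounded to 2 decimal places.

(1 + g_nom) = (1 + g_real)(1 + π) = 0.9790 × 1.0820 = 1.05928.

5.93%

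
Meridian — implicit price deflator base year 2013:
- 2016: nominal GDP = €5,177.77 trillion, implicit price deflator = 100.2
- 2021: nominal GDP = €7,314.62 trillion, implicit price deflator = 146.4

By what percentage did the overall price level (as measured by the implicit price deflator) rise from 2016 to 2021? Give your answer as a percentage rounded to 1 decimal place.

Price-level change = 146.4 / 100.2 − 1 = 0.4611.

46.1%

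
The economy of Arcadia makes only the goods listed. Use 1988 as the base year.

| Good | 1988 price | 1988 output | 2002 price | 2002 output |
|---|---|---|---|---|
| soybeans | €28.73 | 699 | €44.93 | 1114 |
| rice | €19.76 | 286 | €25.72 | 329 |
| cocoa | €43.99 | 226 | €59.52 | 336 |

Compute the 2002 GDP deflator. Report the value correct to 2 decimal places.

147.34

Nominal GDP 2002 = 44.93·1114 + 25.72·329 + 59.52·336 = 78512.62.
Real GDP 2002 (at 1988 prices) = 28.73·1114 + 19.76·329 + 43.99·336 = 53286.90.
Deflator = Nominal/Real × 100 = 78512.62/53286.90 × 100 = 147.339.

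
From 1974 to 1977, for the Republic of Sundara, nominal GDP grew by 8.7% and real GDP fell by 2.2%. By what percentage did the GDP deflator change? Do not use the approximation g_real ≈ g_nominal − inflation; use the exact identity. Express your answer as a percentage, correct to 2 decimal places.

11.15%

(1 + g_nom) = (1 + g_real)(1 + π), so π = 1.0870 / 0.9780 − 1 = 0.11145.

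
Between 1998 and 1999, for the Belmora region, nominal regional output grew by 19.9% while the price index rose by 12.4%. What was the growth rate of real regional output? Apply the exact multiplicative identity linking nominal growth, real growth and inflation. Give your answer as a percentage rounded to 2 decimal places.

(1 + g_nom) = (1 + g_real)(1 + π), so g_real = 1.1990 / 1.1240 − 1 = 0.06673.

6.67%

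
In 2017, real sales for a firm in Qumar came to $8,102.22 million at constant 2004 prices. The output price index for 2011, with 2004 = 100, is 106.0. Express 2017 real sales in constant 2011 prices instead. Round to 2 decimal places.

$8,588.35 million

Real sales in 2011 prices = Real sales in 2004 prices × (P_2011/P_2004) = 8102.22 × 1.060 = 8588.35.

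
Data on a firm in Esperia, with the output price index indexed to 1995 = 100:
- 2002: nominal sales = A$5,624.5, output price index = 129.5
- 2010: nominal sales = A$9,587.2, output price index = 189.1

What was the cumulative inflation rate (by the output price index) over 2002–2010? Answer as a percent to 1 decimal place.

Price-level change = 189.1 / 129.5 − 1 = 0.4602.

46.0%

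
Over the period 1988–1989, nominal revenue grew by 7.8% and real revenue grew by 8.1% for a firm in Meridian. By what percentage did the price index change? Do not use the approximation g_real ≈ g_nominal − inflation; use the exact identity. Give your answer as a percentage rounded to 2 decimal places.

(1 + g_nom) = (1 + g_real)(1 + π), so π = 1.0780 / 1.0810 − 1 = -0.00278.

-0.28%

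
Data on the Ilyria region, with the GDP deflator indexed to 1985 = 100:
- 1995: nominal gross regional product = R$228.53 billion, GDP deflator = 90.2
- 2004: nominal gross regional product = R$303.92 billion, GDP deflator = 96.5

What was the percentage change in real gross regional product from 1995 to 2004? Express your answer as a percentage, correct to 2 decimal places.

Deflate each year: 1995 → 228.53/0.902 = 253.36; 2004 → 303.92/0.965 = 314.94.
So real gross regional product changed by 314.94/253.36 − 1 = 0.2431, i.e. 24.31%.

24.31%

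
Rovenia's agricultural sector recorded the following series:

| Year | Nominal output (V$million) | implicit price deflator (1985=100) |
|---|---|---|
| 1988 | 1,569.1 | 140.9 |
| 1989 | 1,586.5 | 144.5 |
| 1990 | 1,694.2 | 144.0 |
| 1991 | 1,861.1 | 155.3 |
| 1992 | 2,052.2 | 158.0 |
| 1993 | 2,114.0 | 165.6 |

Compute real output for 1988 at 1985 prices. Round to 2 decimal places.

V$1,113.63 million

Real output 1988 = 1569.1 / 1.409 = 1113.63.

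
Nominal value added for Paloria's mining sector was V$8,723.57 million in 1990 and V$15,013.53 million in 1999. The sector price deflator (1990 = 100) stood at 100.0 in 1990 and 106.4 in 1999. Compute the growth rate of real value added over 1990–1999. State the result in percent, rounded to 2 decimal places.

61.75%

Deflate each year: 1990 → 8723.57/1.000 = 8723.57; 1999 → 15013.53/1.064 = 14110.46.
So real value added changed by 14110.46/8723.57 − 1 = 0.6175, i.e. 61.75%.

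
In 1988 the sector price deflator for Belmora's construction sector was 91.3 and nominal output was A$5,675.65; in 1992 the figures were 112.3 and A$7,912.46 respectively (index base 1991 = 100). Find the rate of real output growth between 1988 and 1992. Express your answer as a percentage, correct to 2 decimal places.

Deflate each year: 1988 → 5675.65/0.913 = 6216.48; 1992 → 7912.46/1.123 = 7045.82.
So real output changed by 7045.82/6216.48 − 1 = 0.1334, i.e. 13.34%.

13.34%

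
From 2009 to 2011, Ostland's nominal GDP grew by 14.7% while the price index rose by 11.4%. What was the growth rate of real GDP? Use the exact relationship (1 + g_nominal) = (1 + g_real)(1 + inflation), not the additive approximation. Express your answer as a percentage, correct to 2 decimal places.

2.96%

(1 + g_nom) = (1 + g_real)(1 + π), so g_real = 1.1470 / 1.1140 − 1 = 0.02962.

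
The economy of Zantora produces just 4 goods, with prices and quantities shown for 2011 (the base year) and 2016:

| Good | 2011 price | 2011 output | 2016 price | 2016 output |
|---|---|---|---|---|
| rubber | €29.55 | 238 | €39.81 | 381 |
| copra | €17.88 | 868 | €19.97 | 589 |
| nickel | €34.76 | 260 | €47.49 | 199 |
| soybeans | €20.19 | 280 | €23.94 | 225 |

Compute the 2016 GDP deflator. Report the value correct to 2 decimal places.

Nominal GDP 2016 = 39.81·381 + 19.97·589 + 47.49·199 + 23.94·225 = 41766.95.
Real GDP 2016 (at 2011 prices) = 29.55·381 + 17.88·589 + 34.76·199 + 20.19·225 = 33249.86.
Deflator = Nominal/Real × 100 = 41766.95/33249.86 × 100 = 125.615.

125.62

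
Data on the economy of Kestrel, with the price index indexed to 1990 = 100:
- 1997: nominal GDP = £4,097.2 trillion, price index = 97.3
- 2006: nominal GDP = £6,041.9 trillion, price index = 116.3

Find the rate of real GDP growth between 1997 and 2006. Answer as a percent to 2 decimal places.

Real GDP 1997 = 4097.2 / 0.973 = 4210.89.
Real GDP 2006 = 6041.9 / 1.163 = 5195.10.
Real growth = 5195.10 / 4210.89 − 1 = 0.2337.

23.37%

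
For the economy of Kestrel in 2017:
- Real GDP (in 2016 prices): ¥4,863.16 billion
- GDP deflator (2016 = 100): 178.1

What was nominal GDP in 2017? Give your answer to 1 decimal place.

¥8,661.3 billion

Nominal GDP = Real × (GDP deflator/100) = 4863.16 × 1.781 = 8661.29.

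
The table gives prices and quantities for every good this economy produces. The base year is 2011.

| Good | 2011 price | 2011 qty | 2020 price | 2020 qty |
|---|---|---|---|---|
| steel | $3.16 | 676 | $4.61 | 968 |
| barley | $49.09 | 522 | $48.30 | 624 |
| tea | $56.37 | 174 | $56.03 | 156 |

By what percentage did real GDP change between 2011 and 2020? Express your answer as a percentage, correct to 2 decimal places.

Real GDP 2011 = Nominal GDP 2011 = 3.16·676 + 49.09·522 + 56.37·174 = 37569.52.
Real GDP 2020 (at 2011 prices) = 3.16·968 + 49.09·624 + 56.37·156 = 42484.76.
Real growth = 42484.76/37569.52 − 1 = 0.1308.

13.08%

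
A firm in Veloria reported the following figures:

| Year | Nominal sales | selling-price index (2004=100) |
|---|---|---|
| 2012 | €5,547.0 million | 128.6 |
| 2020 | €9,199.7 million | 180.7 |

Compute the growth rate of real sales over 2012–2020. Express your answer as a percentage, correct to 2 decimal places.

Deflate each year: 2012 → 5547.0/1.286 = 4313.37; 2020 → 9199.7/1.807 = 5091.15.
So real sales changed by 5091.15/4313.37 − 1 = 0.1803, i.e. 18.03%.

18.03%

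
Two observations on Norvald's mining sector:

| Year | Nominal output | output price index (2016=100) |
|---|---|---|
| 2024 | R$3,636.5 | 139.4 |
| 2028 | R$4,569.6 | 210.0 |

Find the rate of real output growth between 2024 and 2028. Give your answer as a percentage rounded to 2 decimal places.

-16.59%

Deflate each year: 2024 → 3636.5/1.394 = 2608.68; 2028 → 4569.6/2.100 = 2176.00.
So real output changed by 2176.00/2608.68 − 1 = -0.1659, i.e. -16.59%.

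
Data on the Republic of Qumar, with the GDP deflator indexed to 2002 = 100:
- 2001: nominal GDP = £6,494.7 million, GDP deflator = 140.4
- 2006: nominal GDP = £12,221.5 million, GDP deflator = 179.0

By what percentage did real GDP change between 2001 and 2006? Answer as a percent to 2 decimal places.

47.60%

Deflate each year: 2001 → 6494.7/1.404 = 4625.85; 2006 → 12221.5/1.790 = 6827.65.
So real GDP changed by 6827.65/4625.85 − 1 = 0.4760, i.e. 47.60%.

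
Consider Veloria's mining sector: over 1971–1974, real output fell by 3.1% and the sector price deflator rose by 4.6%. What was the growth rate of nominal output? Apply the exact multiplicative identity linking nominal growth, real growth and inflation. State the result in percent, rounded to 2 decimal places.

(1 + g_nom) = (1 + g_real)(1 + π) = 0.9690 × 1.0460 = 1.01357.

1.36%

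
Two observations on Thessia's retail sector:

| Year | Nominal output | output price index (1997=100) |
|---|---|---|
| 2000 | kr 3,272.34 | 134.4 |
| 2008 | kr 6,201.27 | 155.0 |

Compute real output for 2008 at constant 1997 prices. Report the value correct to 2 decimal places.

Real output = Nominal / (output price index/100) = 6201.27 / 1.550 = 4000.82.

kr 4,000.82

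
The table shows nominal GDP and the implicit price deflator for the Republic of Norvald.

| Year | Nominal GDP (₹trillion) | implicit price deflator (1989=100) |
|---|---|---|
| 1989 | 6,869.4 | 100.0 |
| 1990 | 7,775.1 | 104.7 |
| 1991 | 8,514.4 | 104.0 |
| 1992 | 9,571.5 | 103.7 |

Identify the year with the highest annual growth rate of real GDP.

1990: real = 7775.1/1.047 = 7426.07; growth vs 1989 (6869.40) = 8.10%.
1991: real = 8514.4/1.040 = 8186.92; growth vs 1990 (7426.07) = 10.25%.
1992: real = 9571.5/1.037 = 9229.99; growth vs 1991 (8186.92) = 12.74%.

1992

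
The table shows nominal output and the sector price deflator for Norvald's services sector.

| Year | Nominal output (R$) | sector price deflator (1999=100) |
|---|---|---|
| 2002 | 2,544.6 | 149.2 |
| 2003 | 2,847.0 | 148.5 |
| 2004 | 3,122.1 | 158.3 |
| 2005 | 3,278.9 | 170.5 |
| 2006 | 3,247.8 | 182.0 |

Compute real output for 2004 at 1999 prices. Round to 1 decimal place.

R$1,972.3

Real output 2004 = 3122.1 / 1.583 = 1972.27.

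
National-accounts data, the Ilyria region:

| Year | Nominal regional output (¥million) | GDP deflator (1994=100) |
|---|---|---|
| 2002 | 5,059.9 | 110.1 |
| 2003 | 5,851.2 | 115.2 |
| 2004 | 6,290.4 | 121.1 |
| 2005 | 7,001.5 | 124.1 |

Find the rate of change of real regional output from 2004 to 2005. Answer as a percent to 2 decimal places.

8.61%

Real regional output 2004 = 6290.4/1.211 = 5194.38.
Real regional output 2005 = 7001.5/1.241 = 5641.82.
Change = 5641.82/5194.38 − 1 = 0.0861.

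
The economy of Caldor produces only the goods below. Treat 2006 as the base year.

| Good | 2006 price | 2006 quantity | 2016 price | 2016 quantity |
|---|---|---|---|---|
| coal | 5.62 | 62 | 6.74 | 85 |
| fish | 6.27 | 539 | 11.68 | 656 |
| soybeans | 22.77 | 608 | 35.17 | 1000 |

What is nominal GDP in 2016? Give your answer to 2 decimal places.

Nominal GDP 2016 = Σ (p_2016 × q_2016) = 6.74·85 + 11.68·656 + 35.17·1000 = 43404.98.

43404.98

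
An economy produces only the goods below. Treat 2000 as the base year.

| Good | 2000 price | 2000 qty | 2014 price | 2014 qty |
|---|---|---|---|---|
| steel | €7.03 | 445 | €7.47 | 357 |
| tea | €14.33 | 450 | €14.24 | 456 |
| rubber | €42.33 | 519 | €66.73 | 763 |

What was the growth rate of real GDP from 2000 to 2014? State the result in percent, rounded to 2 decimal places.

31.05%

Real GDP 2000 = Nominal GDP 2000 = 7.03·445 + 14.33·450 + 42.33·519 = 31546.12.
Real GDP 2014 (at 2000 prices) = 7.03·357 + 14.33·456 + 42.33·763 = 41341.98.
Real growth = 41341.98/31546.12 − 1 = 0.3105.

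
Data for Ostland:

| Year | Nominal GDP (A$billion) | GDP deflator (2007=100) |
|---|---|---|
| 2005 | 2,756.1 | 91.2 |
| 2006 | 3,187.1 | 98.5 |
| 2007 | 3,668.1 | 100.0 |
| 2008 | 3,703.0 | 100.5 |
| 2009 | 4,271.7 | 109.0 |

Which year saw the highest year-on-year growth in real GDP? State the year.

2007

2006: real = 3187.1/0.985 = 3235.63; growth vs 2005 (3022.04) = 7.07%.
2007: real = 3668.1/1.000 = 3668.10; growth vs 2006 (3235.63) = 13.37%.
2008: real = 3703.0/1.005 = 3684.58; growth vs 2007 (3668.10) = 0.45%.
2009: real = 4271.7/1.090 = 3918.99; growth vs 2008 (3684.58) = 6.36%.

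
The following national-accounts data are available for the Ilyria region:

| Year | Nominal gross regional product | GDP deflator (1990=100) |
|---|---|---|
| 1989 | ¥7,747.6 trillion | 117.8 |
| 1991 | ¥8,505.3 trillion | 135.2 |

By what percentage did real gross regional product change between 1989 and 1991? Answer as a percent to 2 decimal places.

-4.35%

Deflate each year: 1989 → 7747.6/1.178 = 6576.91; 1991 → 8505.3/1.352 = 6290.90.
So real gross regional product changed by 6290.90/6576.91 − 1 = -0.0435, i.e. -4.35%.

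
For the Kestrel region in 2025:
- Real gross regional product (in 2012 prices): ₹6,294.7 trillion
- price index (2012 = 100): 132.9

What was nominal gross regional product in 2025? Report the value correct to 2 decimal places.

Nominal gross regional product = Real × (price index/100) = 6294.7 × 1.329 = 8365.66.

₹8,365.66 trillion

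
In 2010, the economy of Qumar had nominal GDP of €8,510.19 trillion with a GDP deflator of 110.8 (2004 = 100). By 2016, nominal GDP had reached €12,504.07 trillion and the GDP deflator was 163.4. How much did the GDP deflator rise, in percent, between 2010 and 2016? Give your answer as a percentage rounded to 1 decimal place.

47.5%

Price-level change = 163.4 / 110.8 − 1 = 0.4747.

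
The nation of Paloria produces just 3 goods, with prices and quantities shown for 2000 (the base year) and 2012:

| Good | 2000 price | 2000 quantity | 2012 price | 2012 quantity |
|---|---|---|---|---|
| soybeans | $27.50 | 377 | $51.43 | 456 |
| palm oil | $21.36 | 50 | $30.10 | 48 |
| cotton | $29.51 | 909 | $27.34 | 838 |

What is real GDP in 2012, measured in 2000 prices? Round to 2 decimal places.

Real GDP 2012 = Σ (p_2000 × q_2012) = 27.50·456 + 21.36·48 + 29.51·838 = 38294.66.

$38294.66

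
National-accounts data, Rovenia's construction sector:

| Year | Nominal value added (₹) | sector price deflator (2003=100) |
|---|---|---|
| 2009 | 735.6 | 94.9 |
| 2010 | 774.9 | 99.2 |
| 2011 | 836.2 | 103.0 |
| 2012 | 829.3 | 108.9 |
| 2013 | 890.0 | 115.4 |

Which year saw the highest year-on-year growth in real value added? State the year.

2011

2010: real = 774.9/0.992 = 781.15; growth vs 2009 (775.13) = 0.78%.
2011: real = 836.2/1.030 = 811.84; growth vs 2010 (781.15) = 3.93%.
2012: real = 829.3/1.089 = 761.52; growth vs 2011 (811.84) = -6.20%.
2013: real = 890.0/1.154 = 771.23; growth vs 2012 (761.52) = 1.28%.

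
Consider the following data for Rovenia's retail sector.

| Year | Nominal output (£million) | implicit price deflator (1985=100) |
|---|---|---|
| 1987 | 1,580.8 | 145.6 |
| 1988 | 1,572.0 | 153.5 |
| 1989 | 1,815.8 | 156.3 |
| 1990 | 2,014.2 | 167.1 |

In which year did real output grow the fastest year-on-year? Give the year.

1989

1988: real = 1572.0/1.535 = 1024.10; growth vs 1987 (1085.71) = -5.67%.
1989: real = 1815.8/1.563 = 1161.74; growth vs 1988 (1024.10) = 13.44%.
1990: real = 2014.2/1.671 = 1205.39; growth vs 1989 (1161.74) = 3.76%.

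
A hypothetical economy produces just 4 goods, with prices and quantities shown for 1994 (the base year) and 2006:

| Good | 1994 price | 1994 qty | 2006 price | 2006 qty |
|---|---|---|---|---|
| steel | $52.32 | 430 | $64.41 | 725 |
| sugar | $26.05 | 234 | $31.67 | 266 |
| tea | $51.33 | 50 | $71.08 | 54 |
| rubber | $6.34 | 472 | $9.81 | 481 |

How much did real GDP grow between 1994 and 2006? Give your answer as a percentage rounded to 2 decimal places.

48.40%

Real GDP 1994 = Nominal GDP 1994 = 52.32·430 + 26.05·234 + 51.33·50 + 6.34·472 = 34152.28.
Real GDP 2006 (at 1994 prices) = 52.32·725 + 26.05·266 + 51.33·54 + 6.34·481 = 50682.66.
Real growth = 50682.66/34152.28 − 1 = 0.4840.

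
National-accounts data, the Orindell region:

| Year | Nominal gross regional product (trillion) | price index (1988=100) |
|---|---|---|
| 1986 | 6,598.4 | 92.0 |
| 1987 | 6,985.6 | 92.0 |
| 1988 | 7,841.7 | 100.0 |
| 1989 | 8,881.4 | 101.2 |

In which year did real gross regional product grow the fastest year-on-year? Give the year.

1987: real = 6985.6/0.920 = 7593.04; growth vs 1986 (7172.17) = 5.87%.
1988: real = 7841.7/1.000 = 7841.70; growth vs 1987 (7593.04) = 3.27%.
1989: real = 8881.4/1.012 = 8776.09; growth vs 1988 (7841.70) = 11.92%.

1989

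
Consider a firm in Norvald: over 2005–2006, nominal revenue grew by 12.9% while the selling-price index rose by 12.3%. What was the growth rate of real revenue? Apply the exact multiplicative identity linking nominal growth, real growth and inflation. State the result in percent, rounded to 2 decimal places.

0.53%

(1 + g_nom) = (1 + g_real)(1 + π), so g_real = 1.1290 / 1.1230 − 1 = 0.00534.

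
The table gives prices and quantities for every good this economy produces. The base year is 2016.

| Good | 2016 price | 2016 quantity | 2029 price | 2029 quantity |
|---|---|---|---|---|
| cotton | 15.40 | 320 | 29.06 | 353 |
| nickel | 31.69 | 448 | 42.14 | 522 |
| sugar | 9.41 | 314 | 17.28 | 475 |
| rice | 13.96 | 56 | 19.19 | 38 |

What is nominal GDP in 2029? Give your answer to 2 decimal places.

41192.48

Nominal GDP 2029 = Σ (p_2029 × q_2029) = 29.06·353 + 42.14·522 + 17.28·475 + 19.19·38 = 41192.48.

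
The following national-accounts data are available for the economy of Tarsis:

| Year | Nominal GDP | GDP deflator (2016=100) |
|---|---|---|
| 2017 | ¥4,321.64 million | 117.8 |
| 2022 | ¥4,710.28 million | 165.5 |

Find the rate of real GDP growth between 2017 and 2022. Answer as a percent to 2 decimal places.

Deflate each year: 2017 → 4321.64/1.178 = 3668.62; 2022 → 4710.28/1.655 = 2846.09.
So real GDP changed by 2846.09/3668.62 − 1 = -0.2242, i.e. -22.42%.

-22.42%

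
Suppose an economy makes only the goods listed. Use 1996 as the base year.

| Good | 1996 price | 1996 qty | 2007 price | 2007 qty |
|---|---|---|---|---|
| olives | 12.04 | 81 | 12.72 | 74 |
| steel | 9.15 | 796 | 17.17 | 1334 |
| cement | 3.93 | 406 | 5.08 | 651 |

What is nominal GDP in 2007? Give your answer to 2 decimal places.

27153.14

Nominal GDP 2007 = Σ (p_2007 × q_2007) = 12.72·74 + 17.17·1334 + 5.08·651 = 27153.14.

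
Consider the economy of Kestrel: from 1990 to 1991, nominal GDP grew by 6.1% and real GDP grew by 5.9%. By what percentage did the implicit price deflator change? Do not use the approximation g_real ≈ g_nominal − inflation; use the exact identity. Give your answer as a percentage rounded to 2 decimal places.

0.19%

(1 + g_nom) = (1 + g_real)(1 + π), so π = 1.0610 / 1.0590 − 1 = 0.00189.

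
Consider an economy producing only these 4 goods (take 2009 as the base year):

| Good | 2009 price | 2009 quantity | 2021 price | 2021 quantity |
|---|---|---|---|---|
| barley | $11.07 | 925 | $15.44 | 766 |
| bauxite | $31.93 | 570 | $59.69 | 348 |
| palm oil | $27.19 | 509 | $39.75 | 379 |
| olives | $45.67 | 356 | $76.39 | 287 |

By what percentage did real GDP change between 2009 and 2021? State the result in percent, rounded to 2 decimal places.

-26.54%

Real GDP 2009 = Nominal GDP 2009 = 11.07·925 + 31.93·570 + 27.19·509 + 45.67·356 = 58538.08.
Real GDP 2021 (at 2009 prices) = 11.07·766 + 31.93·348 + 27.19·379 + 45.67·287 = 43003.56.
Real growth = 43003.56/58538.08 − 1 = -0.2654.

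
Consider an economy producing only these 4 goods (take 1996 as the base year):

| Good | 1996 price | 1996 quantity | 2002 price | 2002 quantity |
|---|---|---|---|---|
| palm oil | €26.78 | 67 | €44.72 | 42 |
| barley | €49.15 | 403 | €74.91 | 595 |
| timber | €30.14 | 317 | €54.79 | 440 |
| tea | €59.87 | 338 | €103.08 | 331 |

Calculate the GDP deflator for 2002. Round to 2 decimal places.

164.98

Nominal GDP 2002 = 44.72·42 + 74.91·595 + 54.79·440 + 103.08·331 = 104676.77.
Real GDP 2002 (at 1996 prices) = 26.78·42 + 49.15·595 + 30.14·440 + 59.87·331 = 63447.58.
Deflator = Nominal/Real × 100 = 104676.77/63447.58 × 100 = 164.982.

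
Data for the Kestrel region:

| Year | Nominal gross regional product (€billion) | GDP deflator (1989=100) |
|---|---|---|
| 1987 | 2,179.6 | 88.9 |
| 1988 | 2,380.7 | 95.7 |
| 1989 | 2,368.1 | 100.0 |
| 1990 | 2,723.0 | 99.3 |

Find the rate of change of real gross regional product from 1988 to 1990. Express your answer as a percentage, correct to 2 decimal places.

Real gross regional product 1988 = 2380.7/0.957 = 2487.67.
Real gross regional product 1990 = 2723.0/0.993 = 2742.20.
Change = 2742.20/2487.67 − 1 = 0.1023.

10.23%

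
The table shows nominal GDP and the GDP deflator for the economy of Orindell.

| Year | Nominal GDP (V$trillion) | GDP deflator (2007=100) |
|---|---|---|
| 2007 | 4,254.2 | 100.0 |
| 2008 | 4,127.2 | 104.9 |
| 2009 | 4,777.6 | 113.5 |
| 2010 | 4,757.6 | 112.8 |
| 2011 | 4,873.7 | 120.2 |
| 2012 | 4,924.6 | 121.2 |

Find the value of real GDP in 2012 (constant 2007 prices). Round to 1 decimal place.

V$4,063.2 trillion

Real GDP 2012 = 4924.6 / 1.212 = 4063.20.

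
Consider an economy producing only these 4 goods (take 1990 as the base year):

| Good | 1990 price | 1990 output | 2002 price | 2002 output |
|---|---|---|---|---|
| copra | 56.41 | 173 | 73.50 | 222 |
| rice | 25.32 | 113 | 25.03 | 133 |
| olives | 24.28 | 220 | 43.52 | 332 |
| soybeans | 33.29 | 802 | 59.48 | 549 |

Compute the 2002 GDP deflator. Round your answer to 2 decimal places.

Nominal GDP 2002 = 73.50·222 + 25.03·133 + 43.52·332 + 59.48·549 = 66749.15.
Real GDP 2002 (at 1990 prices) = 56.41·222 + 25.32·133 + 24.28·332 + 33.29·549 = 42227.75.
Deflator = Nominal/Real × 100 = 66749.15/42227.75 × 100 = 158.069.

158.07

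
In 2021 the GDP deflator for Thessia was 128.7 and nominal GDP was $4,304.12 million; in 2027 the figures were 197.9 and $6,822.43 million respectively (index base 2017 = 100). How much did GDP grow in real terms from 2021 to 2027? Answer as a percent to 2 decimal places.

3.08%

Real GDP 2021 = 4304.12 / 1.287 = 3344.30.
Real GDP 2027 = 6822.43 / 1.979 = 3447.41.
Real growth = 3447.41 / 3344.30 − 1 = 0.0308.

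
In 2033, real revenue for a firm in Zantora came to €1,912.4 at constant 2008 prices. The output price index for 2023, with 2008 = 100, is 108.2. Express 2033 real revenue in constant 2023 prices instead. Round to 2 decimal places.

€2,069.22

Real revenue in 2023 prices = Real revenue in 2008 prices × (P_2023/P_2008) = 1912.4 × 1.082 = 2069.22.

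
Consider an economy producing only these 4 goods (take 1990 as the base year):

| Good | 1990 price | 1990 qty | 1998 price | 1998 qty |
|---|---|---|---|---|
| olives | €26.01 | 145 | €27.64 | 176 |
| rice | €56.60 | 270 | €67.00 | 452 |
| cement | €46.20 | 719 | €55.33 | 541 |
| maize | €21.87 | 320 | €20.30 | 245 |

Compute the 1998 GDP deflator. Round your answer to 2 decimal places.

115.77

Nominal GDP 1998 = 27.64·176 + 67.00·452 + 55.33·541 + 20.30·245 = 70055.67.
Real GDP 1998 (at 1990 prices) = 26.01·176 + 56.60·452 + 46.20·541 + 21.87·245 = 60513.31.
Deflator = Nominal/Real × 100 = 70055.67/60513.31 × 100 = 115.769.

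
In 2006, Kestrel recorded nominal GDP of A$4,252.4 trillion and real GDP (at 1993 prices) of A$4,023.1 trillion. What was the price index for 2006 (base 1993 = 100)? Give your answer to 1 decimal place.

105.7

price index = (Nominal / Real) × 100 = 4252.4 / 4023.1 × 100 = 105.70.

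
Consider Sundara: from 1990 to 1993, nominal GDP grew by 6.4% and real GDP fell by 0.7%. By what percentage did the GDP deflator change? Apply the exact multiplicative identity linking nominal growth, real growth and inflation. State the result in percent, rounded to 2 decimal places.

7.15%

(1 + g_nom) = (1 + g_real)(1 + π), so π = 1.0640 / 0.9930 − 1 = 0.07150.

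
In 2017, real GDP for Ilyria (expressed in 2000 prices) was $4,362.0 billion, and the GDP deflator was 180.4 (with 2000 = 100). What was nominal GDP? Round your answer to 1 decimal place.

Nominal GDP = Real × (GDP deflator/100) = 4362.0 × 1.804 = 7869.05.

$7,869.0 billion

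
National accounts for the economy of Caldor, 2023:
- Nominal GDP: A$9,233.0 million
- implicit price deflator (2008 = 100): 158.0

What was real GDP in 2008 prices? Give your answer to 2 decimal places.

Real GDP = Nominal / (implicit price deflator/100) = 9233.0 / 1.580 = 5843.67.

A$5,843.67 million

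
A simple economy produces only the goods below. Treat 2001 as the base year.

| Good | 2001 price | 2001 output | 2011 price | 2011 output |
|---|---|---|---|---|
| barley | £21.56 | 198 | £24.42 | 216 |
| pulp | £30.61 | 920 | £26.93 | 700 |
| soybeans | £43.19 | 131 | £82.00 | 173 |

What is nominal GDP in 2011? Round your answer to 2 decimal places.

£38311.72

Nominal GDP 2011 = Σ (p_2011 × q_2011) = 24.42·216 + 26.93·700 + 82.00·173 = 38311.72.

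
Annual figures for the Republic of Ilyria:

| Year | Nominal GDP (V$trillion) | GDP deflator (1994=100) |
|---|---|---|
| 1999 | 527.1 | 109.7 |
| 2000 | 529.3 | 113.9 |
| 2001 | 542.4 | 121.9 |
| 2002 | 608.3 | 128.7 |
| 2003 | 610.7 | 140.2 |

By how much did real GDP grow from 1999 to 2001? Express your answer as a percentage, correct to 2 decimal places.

Real GDP 1999 = 527.1/1.097 = 480.49.
Real GDP 2001 = 542.4/1.219 = 444.95.
Change = 444.95/480.49 − 1 = -0.0740.

-7.40%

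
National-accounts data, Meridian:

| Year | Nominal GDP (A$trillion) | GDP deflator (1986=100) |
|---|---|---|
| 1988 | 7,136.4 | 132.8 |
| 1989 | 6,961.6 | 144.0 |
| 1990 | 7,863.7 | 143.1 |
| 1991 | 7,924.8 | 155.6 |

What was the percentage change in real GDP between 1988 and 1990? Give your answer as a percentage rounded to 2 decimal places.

2.26%

Real GDP 1988 = 7136.4/1.328 = 5373.80.
Real GDP 1990 = 7863.7/1.431 = 5495.25.
Change = 5495.25/5373.80 − 1 = 0.0226.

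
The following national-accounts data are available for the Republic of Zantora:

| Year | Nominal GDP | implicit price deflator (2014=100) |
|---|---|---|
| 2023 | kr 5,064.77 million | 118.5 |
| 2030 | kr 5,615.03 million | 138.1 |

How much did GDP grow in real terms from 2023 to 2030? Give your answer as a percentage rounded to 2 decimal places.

Real GDP 2023 = 5064.77 / 1.185 = 4274.07.
Real GDP 2030 = 5615.03 / 1.381 = 4065.92.
Real growth = 4065.92 / 4274.07 − 1 = -0.0487.

-4.87%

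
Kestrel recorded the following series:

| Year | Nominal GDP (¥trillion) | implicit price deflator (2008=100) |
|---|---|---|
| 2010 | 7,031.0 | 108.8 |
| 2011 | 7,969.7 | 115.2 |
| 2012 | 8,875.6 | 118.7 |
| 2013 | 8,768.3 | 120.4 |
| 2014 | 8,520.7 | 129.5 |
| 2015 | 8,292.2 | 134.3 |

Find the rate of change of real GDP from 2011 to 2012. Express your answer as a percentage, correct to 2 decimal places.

8.08%

Real GDP 2011 = 7969.7/1.152 = 6918.14.
Real GDP 2012 = 8875.6/1.187 = 7477.34.
Change = 7477.34/6918.14 − 1 = 0.0808.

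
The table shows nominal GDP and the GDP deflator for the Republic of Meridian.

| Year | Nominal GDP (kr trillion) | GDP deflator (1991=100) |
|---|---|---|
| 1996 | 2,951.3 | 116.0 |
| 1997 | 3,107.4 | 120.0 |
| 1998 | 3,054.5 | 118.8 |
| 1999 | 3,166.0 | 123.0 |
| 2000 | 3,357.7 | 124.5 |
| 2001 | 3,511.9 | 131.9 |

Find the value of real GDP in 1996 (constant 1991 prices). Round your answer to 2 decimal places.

Real GDP 1996 = 2951.3 / 1.160 = 2544.22.

kr 2,544.22 trillion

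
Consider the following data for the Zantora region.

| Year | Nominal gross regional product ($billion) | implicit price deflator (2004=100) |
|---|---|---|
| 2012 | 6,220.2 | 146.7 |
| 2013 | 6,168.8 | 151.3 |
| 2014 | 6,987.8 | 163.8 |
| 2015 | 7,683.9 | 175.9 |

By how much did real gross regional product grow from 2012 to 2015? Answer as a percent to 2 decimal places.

Real gross regional product 2012 = 6220.2/1.467 = 4240.08.
Real gross regional product 2015 = 7683.9/1.759 = 4368.33.
Change = 4368.33/4240.08 − 1 = 0.0302.

3.02%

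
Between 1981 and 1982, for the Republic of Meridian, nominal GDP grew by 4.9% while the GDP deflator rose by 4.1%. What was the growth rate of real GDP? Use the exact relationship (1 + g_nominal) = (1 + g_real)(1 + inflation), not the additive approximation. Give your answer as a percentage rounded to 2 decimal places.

0.77%

(1 + g_nom) = (1 + g_real)(1 + π), so g_real = 1.0490 / 1.0410 − 1 = 0.00768.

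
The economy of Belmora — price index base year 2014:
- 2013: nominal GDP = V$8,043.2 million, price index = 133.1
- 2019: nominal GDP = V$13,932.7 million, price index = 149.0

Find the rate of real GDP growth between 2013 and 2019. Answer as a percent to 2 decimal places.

54.74%

Real GDP 2013 = 8043.2 / 1.331 = 6042.98.
Real GDP 2019 = 13932.7 / 1.490 = 9350.81.
Real growth = 9350.81 / 6042.98 − 1 = 0.5474.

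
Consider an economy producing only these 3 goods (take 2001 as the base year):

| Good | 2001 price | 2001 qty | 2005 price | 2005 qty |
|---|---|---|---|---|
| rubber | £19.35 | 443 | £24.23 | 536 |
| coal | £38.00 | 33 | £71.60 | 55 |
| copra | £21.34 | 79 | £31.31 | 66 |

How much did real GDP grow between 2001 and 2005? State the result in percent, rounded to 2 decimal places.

Real GDP 2001 = Nominal GDP 2001 = 19.35·443 + 38.00·33 + 21.34·79 = 11511.91.
Real GDP 2005 (at 2001 prices) = 19.35·536 + 38.00·55 + 21.34·66 = 13870.04.
Real growth = 13870.04/11511.91 − 1 = 0.2048.

20.48%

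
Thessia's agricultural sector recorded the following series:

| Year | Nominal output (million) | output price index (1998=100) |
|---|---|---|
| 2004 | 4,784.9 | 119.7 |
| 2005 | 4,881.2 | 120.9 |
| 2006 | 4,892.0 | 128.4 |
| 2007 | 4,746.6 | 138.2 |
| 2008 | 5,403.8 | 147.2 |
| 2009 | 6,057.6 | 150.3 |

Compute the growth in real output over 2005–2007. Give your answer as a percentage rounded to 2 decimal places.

-14.93%

Real output 2005 = 4881.2/1.209 = 4037.39.
Real output 2007 = 4746.6/1.382 = 3434.59.
Change = 3434.59/4037.39 − 1 = -0.1493.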